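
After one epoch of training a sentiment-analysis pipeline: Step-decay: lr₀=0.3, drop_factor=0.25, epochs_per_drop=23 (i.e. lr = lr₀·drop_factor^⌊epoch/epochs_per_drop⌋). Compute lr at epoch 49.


n_drops = ⌊49/23⌋ = 2
lr = 0.3·0.25^2 = 0.3·0.0625 = 0.01875

0.01875


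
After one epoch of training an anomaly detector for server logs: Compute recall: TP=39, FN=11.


Recall = TP/(TP+FN)
= 39/(39+11)
= 39/50 = 78.0%

78.0%


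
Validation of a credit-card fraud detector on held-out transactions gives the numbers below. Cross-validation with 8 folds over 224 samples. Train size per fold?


Fold size = 224/8 = 28
Training per fold = 224 - 28 = 196

196


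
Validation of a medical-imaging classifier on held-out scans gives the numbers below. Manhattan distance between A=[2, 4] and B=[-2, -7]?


d = |2+ 2| + |4+ 7|
  = 4 + 11
  = 15

15


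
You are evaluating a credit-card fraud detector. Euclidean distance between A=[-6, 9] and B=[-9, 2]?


d = √((-6+ 9)² + (9-2)²)
  = √(9 + 49)
  = √58 = 7.6158

7.6158


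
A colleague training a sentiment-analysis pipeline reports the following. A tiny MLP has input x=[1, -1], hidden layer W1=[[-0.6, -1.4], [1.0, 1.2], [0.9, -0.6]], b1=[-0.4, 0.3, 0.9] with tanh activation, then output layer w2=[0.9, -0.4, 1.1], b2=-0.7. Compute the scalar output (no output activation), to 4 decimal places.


z1[0] = (-0.6)·(1) + (-1.4)·(-1) - 0.4 = 0.4
z1[1] = (1.0)·(1) + (1.2)·(-1) + 0.3 = 0.1
z1[2] = (0.9)·(1) + (-0.6)·(-1) + 0.9 = 2.4
h = tanh(z1) = [0.3799, 0.0997, 0.9837]
output = (0.9)·(0.3799) + (-0.4)·(0.0997) + (1.1)·(0.9837) - 0.7 = 0.6841

0.6841


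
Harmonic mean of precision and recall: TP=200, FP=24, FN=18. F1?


Precision = 200/224 = 0.8929
Recall = 200/218 = 0.9174
F1 = 2·P·R/(P+R) = 2·TP/(2·TP+FP+FN) = 400/(400+24+18) = 400/442 = 0.905

0.905


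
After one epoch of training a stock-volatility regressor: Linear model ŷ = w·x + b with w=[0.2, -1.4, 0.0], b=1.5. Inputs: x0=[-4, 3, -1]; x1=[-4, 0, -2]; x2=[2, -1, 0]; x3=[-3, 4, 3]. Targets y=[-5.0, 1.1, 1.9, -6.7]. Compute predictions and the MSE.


ŷ0 = (0.2)·(-4) + (-1.4)·(3) + (0.0)·(-1) + 1.5 = -3.5
ŷ1 = (0.2)·(-4) + (-1.4)·(0) + (0.0)·(-2) + 1.5 = 0.7
ŷ2 = (0.2)·(2) + (-1.4)·(-1) + (0.0)·(0) + 1.5 = 3.3
ŷ3 = (0.2)·(-3) + (-1.4)·(4) + (0.0)·(3) + 1.5 = -4.7
errors² = [2.25, 0.16, 1.96, 4.0]
MSE = 8.3700/4 = 2.0925

2.0925


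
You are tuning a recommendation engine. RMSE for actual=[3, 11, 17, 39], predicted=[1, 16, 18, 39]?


MSE = 30/4 = 7.5
RMSE = √(30/4) = 2.7386

2.7386


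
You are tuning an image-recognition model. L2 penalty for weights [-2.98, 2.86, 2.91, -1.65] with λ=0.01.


‖w‖₂² = (-2.98)² + (2.86)² + (2.91)² + (-1.65)²
     = 8.8804 + 8.1796 + 8.4681 + 2.7225
     = 28.2506
λ·‖w‖₂² = 0.01·28.2506 = 0.282506

0.282506


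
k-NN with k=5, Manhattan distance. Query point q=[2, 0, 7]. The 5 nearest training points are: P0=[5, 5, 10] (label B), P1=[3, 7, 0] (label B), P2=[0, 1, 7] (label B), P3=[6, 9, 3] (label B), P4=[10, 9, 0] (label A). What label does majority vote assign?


d(q,P0) = 11  (label B)
d(q,P1) = 15  (label B)
d(q,P2) = 3  (label B)
d(q,P3) = 17  (label B)
d(q,P4) = 24  (label A)
Votes: A=1, B=4
Majority → B

B


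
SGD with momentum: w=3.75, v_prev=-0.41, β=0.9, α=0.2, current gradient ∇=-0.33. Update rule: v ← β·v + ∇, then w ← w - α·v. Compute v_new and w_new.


v_new = 0.9·-0.41 - 0.33 = -0.369 - 0.33 = -0.699
w_new = 3.75 - 0.2·-0.699 = 3.75 + 0.1398 = 3.8898

v_new=-0.699, w_new=3.8898


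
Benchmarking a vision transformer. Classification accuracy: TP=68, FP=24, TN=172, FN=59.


Accuracy = (TP+TN)/(TP+TN+FP+FN)
= (68+172)/(323)
= 240/323 = 74.3%

74.3%


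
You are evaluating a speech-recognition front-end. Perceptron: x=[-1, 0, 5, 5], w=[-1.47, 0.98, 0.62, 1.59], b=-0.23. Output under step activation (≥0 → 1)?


z = (-1)·(-1.47) + (0)·(0.98) + (5)·(0.62) + (5)·(1.59) - 0.23
  = 12.29
step(z) = 1 (z≥0)

1


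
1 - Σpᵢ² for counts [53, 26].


Probabilities: [53/79, 26/79] ≈ [0.6709, 0.3291]
Σpᵢ² = (2809 + 676)/79² = 3485/6241
Gini = 1 - Σpᵢ² = 1 - 3485/6241 = 0.4416

0.4416


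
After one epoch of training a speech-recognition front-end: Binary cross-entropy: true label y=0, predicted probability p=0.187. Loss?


BCE = -[y·ln(p) + (1-y)·ln(1-p)]
= -0 - 1·ln(1-0.187)
= -ln(0.813) = 0.207

0.207


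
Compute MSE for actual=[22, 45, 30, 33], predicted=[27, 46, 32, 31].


Squared errors: (22-27)²=25, (45-46)²=1, (30-32)²=4, (33-31)²=4
Sum = 34
MSE = 34/4 = 17/2

17/2


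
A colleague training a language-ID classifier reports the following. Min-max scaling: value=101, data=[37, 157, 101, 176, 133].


min=37, max=176
(101-37)/(176-37) = 64/139 = 0.4604

0.4604


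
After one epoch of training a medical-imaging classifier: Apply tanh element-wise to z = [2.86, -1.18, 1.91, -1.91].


tanh(2.86) = 0.9935
tanh(-1.18) = -0.8275
tanh(1.91) = 0.9571
tanh(-1.91) = -0.9571
result = [0.9935, -0.8275, 0.9571, -0.9571]

[0.9935, -0.8275, 0.9571, -0.9571]


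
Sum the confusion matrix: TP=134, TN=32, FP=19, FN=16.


Total = TP + TN + FP + FN
= 134 + 32 + 19 + 16
= 201
(Predicted positive: 153, predicted negative: 48)

201


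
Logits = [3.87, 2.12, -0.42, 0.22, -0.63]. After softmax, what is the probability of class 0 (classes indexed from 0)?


Exponentials: e^3.87=47.9424, e^2.12=8.3311, e^-0.42=0.657, e^0.22=1.2461, e^-0.63=0.5326
Sum = 58.7092
Softmax = [0.8166, 0.1419, 0.0112, 0.0212, 0.0091]
p[0] = 47.9424/58.7092 = 0.8166

0.8166


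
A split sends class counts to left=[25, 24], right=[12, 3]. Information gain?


Parent = [37, 27], H_parent = 0.9823
H_left = 0.9997 (n=49), H_right = 0.7219 (n=15)
H_children = (49/64)·0.9997 + (15/64)·0.7219 = 0.9346
IG = 0.9823 - 0.9346 = 0.0477

0.0477


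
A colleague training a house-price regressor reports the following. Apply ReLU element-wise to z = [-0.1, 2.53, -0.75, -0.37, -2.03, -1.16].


ReLU(-0.1) = max(0, -0.1) = 0.0
ReLU(2.53) = max(0, 2.53) = 2.53
ReLU(-0.75) = max(0, -0.75) = 0.0
ReLU(-0.37) = max(0, -0.37) = 0.0
ReLU(-2.03) = max(0, -2.03) = 0.0
ReLU(-1.16) = max(0, -1.16) = 0.0
result = [0.0, 2.53, 0.0, 0.0, 0.0, 0.0]

[0.0, 2.53, 0.0, 0.0, 0.0, 0.0]


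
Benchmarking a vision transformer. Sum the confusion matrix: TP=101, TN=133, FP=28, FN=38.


Total = TP + TN + FP + FN
= 101 + 133 + 28 + 38
= 300
(Predicted positive: 129, predicted negative: 171)

300


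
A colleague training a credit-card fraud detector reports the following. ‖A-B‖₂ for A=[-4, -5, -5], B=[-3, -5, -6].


d = √((-4+ 3)² + (-5+ 5)² + (-5+ 6)²)
  = √(1 + 0 + 1)
  = √2 = 1.4142

1.4142


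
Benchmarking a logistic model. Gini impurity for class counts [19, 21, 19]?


Probabilities: [19/59, 21/59, 19/59] ≈ [0.322, 0.3559, 0.322]
Σpᵢ² = (361 + 441 + 361)/59² = 1163/3481
Gini = 1 - Σpᵢ² = 1 - 1163/3481 = 0.6659

0.6659


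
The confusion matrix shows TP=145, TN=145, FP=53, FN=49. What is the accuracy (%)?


Accuracy = (TP+TN)/(TP+TN+FP+FN)
= (145+145)/(392)
= 290/392 = 73.98%

73.98%


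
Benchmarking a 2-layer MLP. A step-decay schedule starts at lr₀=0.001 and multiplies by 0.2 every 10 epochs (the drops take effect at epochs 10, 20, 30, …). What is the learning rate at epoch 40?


n_drops = ⌊40/10⌋ = 4
lr = 0.001·0.2^4 = 0.001·0.0016 = 0.0000016

0.0000016


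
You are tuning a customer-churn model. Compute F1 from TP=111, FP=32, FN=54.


Precision = 111/143 = 0.7762
Recall = 111/165 = 0.6727
F1 = 2·P·R/(P+R) = 2·TP/(2·TP+FP+FN) = 222/(222+32+54) = 222/308 = 0.7208

0.7208


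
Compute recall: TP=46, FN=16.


Recall = TP/(TP+FN)
= 46/(46+16)
= 46/62 = 74.19%

74.19%


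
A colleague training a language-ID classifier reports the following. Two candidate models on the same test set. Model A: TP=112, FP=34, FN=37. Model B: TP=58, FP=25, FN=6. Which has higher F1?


Model A: P=112/146=0.7671, R=112/149=0.7517, F1=2PR/(P+R)=2TP/(2TP+FP+FN)=224/295=0.7593
Model B: P=58/83=0.6988, R=58/64=0.9062, F1=2PR/(P+R)=2TP/(2TP+FP+FN)=116/147=0.7891
0.7593 < 0.7891 → Model B

Model B


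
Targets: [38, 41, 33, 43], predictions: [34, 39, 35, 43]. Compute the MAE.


Absolute errors: |38-34|=4, |41-39|=2, |33-35|=2, |43-43|=0
Sum = 8
MAE = 8/4 = 2

2


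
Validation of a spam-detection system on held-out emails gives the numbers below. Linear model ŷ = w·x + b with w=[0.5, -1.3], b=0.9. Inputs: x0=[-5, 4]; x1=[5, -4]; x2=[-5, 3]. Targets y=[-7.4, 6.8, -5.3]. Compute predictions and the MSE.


ŷ0 = (0.5)·(-5) + (-1.3)·(4) + 0.9 = -6.8
ŷ1 = (0.5)·(5) + (-1.3)·(-4) + 0.9 = 8.6
ŷ2 = (0.5)·(-5) + (-1.3)·(3) + 0.9 = -5.5
errors² = [0.36, 3.24, 0.04]
MSE = 3.6400/3 = 1.2133

1.2133


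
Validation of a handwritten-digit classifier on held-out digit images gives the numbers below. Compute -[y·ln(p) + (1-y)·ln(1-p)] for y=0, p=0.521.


BCE = -[y·ln(p) + (1-y)·ln(1-p)]
= -0 - 1·ln(1-0.521)
= -ln(0.479) = 0.7361

0.7361


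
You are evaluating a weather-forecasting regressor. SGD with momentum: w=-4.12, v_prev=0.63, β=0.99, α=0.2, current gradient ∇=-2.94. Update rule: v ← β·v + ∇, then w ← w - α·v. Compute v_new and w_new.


v_new = 0.99·0.63 - 2.94 = 0.6237 - 2.94 = -2.3163
w_new = -4.12 - 0.2·-2.3163 = -4.12 + 0.46326 = -3.65674

v_new=-2.3163, w_new=-3.65674


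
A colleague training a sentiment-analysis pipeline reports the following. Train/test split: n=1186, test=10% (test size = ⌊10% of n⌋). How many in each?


Test = ⌊1186·10/100⌋ = 118
Train = 1186 - 118 = 1068

Train: 1068, Test: 118


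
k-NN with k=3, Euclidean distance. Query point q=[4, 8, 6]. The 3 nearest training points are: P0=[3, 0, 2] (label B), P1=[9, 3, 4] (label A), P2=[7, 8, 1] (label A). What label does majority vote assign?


d(q,P0) = 9.0  (label B)
d(q,P1) = 7.3485  (label A)
d(q,P2) = 5.831  (label A)
Votes: A=2, B=1
Majority → A

A


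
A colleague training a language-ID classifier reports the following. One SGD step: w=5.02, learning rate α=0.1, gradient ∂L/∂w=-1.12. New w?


w_new = w - α·∇
= 5.02 - 0.1·-1.12
= 5.02 + 0.112
= 5.132

5.132


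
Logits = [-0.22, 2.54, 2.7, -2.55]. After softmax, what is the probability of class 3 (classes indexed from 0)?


Exponentials: e^-0.22=0.8025, e^2.54=12.6797, e^2.7=14.8797, e^-2.55=0.0781
Sum = 28.44
Softmax = [0.0282, 0.4458, 0.5232, 0.0027]
p[3] = 0.0781/28.44 = 0.0027

0.0027


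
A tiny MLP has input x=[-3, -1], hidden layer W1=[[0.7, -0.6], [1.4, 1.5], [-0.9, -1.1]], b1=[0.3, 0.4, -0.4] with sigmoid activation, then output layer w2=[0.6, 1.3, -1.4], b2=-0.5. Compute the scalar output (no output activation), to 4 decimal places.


z1[0] = (0.7)·(-3) + (-0.6)·(-1) + 0.3 = -1.2
z1[1] = (1.4)·(-3) + (1.5)·(-1) + 0.4 = -5.3
z1[2] = (-0.9)·(-3) + (-1.1)·(-1) - 0.4 = 3.4
h = sigmoid(z1) = [0.2315, 0.005, 0.9677]
output = (0.6)·(0.2315) + (1.3)·(0.005) + (-1.4)·(0.9677) - 0.5 = -1.7094

-1.7094


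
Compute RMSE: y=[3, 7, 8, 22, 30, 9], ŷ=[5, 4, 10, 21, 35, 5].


MSE = 59/6 = 9.8333
RMSE = √(59/6) = 3.1358

3.1358


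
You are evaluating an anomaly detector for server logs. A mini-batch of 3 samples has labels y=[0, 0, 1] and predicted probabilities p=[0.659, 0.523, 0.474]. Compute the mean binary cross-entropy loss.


L[0] = -ln(1-0.659) = -ln(0.341) = 1.0759
L[1] = -ln(1-0.523) = -ln(0.477) = 0.7402
L[2] = -ln(0.474) = 0.7465
mean = (1.0759 + 0.7402 + 0.7465)/3 = 0.8542

0.8542


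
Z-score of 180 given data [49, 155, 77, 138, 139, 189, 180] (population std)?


μ = 132.4286, σ = 47.9281
z = (180 - 132.4286)/47.9281 = 0.9926

0.9926


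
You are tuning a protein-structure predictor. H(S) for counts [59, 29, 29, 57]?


Probabilities: [59/174, 29/174, 29/174, 57/174] ≈ [0.3391, 0.1667, 0.1667, 0.3276]
H = -((59/174)·log₂(59/174) + (29/174)·log₂(29/174) + (29/174)·log₂(29/174) + (57/174)·log₂(57/174))
  = 1.9182 bits

1.9182 bits


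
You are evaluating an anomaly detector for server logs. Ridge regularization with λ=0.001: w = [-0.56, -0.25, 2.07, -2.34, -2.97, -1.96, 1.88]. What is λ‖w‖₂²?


‖w‖₂² = (-0.56)² + (-0.25)² + (2.07)² + (-2.34)² + (-2.97)² + (-1.96)² + (1.88)²
     = 0.3136 + 0.0625 + 4.2849 + 5.4756 + 8.8209 + 3.8416 + 3.5344
     = 26.3335
λ·‖w‖₂² = 0.001·26.3335 = 0.026334

0.026334


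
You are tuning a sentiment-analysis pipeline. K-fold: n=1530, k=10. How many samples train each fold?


Fold size = 1530/10 = 153
Training per fold = 1530 - 153 = 1377

1377


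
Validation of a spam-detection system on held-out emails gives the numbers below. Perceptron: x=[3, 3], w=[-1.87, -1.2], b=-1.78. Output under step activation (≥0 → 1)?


z = (3)·(-1.87) + (3)·(-1.2) - 1.78
  = -10.99
step(z) = 0 (z<0)

0


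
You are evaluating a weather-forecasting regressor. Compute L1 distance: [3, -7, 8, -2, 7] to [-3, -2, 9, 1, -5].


d = |3+ 3| + |-7+ 2| + |8-9| + |-2-1| + |7+ 5|
  = 6 + 5 + 1 + 3 + 12
  = 27

27


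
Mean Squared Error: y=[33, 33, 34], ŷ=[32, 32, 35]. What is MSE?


Squared errors: (33-32)²=1, (33-32)²=1, (34-35)²=1
Sum = 3
MSE = 3/3 = 1

1


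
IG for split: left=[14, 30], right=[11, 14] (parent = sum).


Parent = [25, 44], H_parent = 0.9446
H_left = 0.9024 (n=44), H_right = 0.9896 (n=25)
H_children = (44/69)·0.9024 + (25/69)·0.9896 = 0.934
IG = 0.9446 - 0.934 = 0.0106

0.0106


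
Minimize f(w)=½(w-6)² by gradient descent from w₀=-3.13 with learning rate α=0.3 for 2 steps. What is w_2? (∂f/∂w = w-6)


step 1: grad = -3.13-6 = -9.13; w = -3.13 - 0.3·(-9.13) = -0.391
step 2: grad = -0.391-6 = -6.391; w = -0.391 - 0.3·(-6.391) = 1.5263

1.5263


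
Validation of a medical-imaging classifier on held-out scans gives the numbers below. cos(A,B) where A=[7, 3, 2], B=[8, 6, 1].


A·B = 7·8 + 3·6 + 2·1 = 76
‖A‖ = √62 = 7.874, ‖B‖ = √101 = 10.0499
cos = 76/(√62·√101) = 76/√6262 = 0.9604

0.9604


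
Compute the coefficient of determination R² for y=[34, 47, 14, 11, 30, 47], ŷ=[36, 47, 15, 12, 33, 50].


ȳ = 30.5
SS_res = Σ(y-ŷ)² = 24
SS_tot = Σ(y-ȳ)² = 1209.5
R² = 1 - SS_res/SS_tot = 1 - 0.0198 = 0.9802

0.9802


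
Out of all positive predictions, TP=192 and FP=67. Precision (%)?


Precision = TP/(TP+FP)
= 192/(192+67)
= 192/259 = 74.13%

74.13%


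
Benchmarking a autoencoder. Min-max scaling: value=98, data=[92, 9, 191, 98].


min=9, max=191
(98-9)/(191-9) = 89/182 = 0.489

0.489


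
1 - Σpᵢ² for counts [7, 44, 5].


Probabilities: [7/56, 44/56, 5/56] ≈ [0.125, 0.7857, 0.0893]
Σpᵢ² = (49 + 1936 + 25)/56² = 2010/3136
Gini = 1 - Σpᵢ² = 1 - 2010/3136 = 0.3591

0.3591


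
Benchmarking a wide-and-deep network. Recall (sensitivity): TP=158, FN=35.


Recall = TP/(TP+FN)
= 158/(158+35)
= 158/193 = 81.87%

81.87%


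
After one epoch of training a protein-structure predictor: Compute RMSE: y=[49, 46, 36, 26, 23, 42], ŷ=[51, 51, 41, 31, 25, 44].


MSE = 87/6 = 14.5
RMSE = √(87/6) = 3.8079

3.8079


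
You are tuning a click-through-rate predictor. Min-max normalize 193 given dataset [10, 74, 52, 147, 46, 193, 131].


min=10, max=193
(193-10)/(193-10) = 183/183 = 1.0

1.0


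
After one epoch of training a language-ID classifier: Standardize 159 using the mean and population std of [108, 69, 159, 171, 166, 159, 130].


μ = 137.4286, σ = 34.8009
z = (159 - 137.4286)/34.8009 = 0.6199

0.6199


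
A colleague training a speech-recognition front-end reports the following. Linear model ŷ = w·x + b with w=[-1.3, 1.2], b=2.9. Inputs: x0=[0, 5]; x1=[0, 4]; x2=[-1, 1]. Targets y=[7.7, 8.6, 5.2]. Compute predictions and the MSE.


ŷ0 = (-1.3)·(0) + (1.2)·(5) + 2.9 = 8.9
ŷ1 = (-1.3)·(0) + (1.2)·(4) + 2.9 = 7.7
ŷ2 = (-1.3)·(-1) + (1.2)·(1) + 2.9 = 5.4
errors² = [1.44, 0.81, 0.04]
MSE = 2.2900/3 = 0.7633

0.7633


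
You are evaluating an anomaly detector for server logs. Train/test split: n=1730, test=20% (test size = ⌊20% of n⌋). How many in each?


Test = ⌊1730·20/100⌋ = 346
Train = 1730 - 346 = 1384

Train: 1384, Test: 346


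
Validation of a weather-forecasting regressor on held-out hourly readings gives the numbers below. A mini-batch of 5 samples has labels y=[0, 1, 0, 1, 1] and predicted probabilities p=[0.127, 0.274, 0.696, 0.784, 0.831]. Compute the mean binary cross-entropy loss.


L[0] = -ln(1-0.127) = -ln(0.873) = 0.1358
L[1] = -ln(0.274) = 1.2946
L[2] = -ln(1-0.696) = -ln(0.304) = 1.1907
L[3] = -ln(0.784) = 0.2433
L[4] = -ln(0.831) = 0.1851
mean = (0.1358 + 1.2946 + 1.1907 + 0.2433 + 0.1851)/5 = 0.6099

0.6099


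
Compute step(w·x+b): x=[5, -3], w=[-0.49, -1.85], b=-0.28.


z = (5)·(-0.49) + (-3)·(-1.85) - 0.28
  = 2.82
step(z) = 1 (z≥0)

1


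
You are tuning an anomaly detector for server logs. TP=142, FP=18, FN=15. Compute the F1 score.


Precision = 142/160 = 0.8875
Recall = 142/157 = 0.9045
F1 = 2·P·R/(P+R) = 2·TP/(2·TP+FP+FN) = 284/(284+18+15) = 284/317 = 0.8959

0.8959


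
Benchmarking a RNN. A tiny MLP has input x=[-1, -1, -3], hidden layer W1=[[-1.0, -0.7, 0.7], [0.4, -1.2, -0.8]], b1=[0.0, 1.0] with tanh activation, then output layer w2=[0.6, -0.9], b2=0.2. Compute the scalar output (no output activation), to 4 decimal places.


z1[0] = (-1.0)·(-1) + (-0.7)·(-1) + (0.7)·(-3) + 0.0 = -0.4
z1[1] = (0.4)·(-1) + (-1.2)·(-1) + (-0.8)·(-3) + 1.0 = 4.2
h = tanh(z1) = [-0.3799, 0.9996]
output = (0.6)·(-0.3799) + (-0.9)·(0.9996) + 0.2 = -0.9276

-0.9276


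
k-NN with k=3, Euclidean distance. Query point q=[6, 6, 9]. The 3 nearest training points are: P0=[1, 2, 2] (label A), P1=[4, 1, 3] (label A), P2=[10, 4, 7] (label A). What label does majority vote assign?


d(q,P0) = 9.4868  (label A)
d(q,P1) = 8.0623  (label A)
d(q,P2) = 4.899  (label A)
Votes: A=3, B=0
Majority → A

A


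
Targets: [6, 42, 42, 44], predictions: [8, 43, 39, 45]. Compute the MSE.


Squared errors: (6-8)²=4, (42-43)²=1, (42-39)²=9, (44-45)²=1
Sum = 15
MSE = 15/4 = 15/4

15/4


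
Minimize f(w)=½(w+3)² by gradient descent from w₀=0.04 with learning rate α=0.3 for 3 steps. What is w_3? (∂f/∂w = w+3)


step 1: grad = 0.04+3 = 3.04; w = 0.04 - 0.3·(3.04) = -0.872
step 2: grad = -0.872+3 = 2.128; w = -0.872 - 0.3·(2.128) = -1.5104
step 3: grad = -1.5104+3 = 1.4896; w = -1.5104 - 0.3·(1.4896) = -1.95728

-1.95728


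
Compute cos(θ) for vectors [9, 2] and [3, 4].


A·B = 9·3 + 2·4 = 35
‖A‖ = √85 = 9.2195, ‖B‖ = √25 = 5
cos = 35/(√85·√25) = 35/√2125 = 0.7593

0.7593


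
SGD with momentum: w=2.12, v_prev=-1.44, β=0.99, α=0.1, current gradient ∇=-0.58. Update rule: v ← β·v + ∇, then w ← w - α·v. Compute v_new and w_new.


v_new = 0.99·-1.44 - 0.58 = -1.4256 - 0.58 = -2.0056
w_new = 2.12 - 0.1·-2.0056 = 2.12 + 0.20056 = 2.32056

v_new=-2.0056, w_new=2.32056


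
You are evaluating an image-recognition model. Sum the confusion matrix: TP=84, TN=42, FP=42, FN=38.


Total = TP + TN + FP + FN
= 84 + 42 + 42 + 38
= 206
(Predicted positive: 126, predicted negative: 80)

206


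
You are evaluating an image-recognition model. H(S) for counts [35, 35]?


Probabilities: [35/70, 35/70] ≈ [0.5, 0.5]
H = -((35/70)·log₂(35/70) + (35/70)·log₂(35/70))
  = 1.0 bits

1.0 bits


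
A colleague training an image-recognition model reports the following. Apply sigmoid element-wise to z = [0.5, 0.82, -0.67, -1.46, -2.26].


σ(0.5) = 1/(1+e^-0.5) = 0.6225
σ(0.82) = 1/(1+e^-0.82) = 0.6942
σ(-0.67) = 1/(1+e^0.67) = 0.3385
σ(-1.46) = 1/(1+e^1.46) = 0.1885
σ(-2.26) = 1/(1+e^2.26) = 0.0945
result = [0.6225, 0.6942, 0.3385, 0.1885, 0.0945]

[0.6225, 0.6942, 0.3385, 0.1885, 0.0945]


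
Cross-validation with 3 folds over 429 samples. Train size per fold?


Fold size = 429/3 = 143
Training per fold = 429 - 143 = 286

286


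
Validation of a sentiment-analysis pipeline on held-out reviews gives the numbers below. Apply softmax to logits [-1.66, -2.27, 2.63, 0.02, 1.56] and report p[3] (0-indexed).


Exponentials: e^-1.66=0.1901, e^-2.27=0.1033, e^2.63=13.8738, e^0.02=1.0202, e^1.56=4.7588
Sum = 19.9462
Softmax = [0.0095, 0.0052, 0.6956, 0.0511, 0.2386]
p[3] = 1.0202/19.9462 = 0.0511

0.0511


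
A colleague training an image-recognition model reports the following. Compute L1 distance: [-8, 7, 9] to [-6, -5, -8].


d = |-8+ 6| + |7+ 5| + |9+ 8|
  = 2 + 12 + 17
  = 31

31


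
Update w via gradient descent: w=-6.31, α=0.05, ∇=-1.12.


w_new = w - α·∇
= -6.31 - 0.05·-1.12
= -6.31 + 0.056
= -6.254

-6.254


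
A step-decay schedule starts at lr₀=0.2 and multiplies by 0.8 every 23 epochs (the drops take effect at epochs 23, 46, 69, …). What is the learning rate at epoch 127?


n_drops = ⌊127/23⌋ = 5
lr = 0.2·0.8^5 = 0.2·0.32768 = 0.065536

0.065536


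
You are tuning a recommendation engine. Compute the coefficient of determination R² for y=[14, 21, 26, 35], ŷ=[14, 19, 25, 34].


ȳ = 24
SS_res = Σ(y-ŷ)² = 6
SS_tot = Σ(y-ȳ)² = 234
R² = 1 - SS_res/SS_tot = 1 - 0.0256 = 0.9744

0.9744


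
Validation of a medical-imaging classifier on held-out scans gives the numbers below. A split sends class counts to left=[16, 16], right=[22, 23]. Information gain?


Parent = [38, 39], H_parent = 0.9999
H_left = 1 (n=32), H_right = 0.9996 (n=45)
H_children = (32/77)·1 + (45/77)·0.9996 = 0.9998
IG = 0.9999 - 0.9998 = 0.0001

0.0001


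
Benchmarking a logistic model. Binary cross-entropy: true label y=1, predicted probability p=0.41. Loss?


BCE = -[y·ln(p) + (1-y)·ln(1-p)]
= -1·ln(0.41) - 0
= -ln(0.41) = 0.8916

0.8916


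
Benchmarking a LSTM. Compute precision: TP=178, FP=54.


Precision = TP/(TP+FP)
= 178/(178+54)
= 178/232 = 76.72%

76.72%


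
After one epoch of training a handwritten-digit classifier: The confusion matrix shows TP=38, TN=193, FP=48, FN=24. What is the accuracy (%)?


Accuracy = (TP+TN)/(TP+TN+FP+FN)
= (38+193)/(303)
= 231/303 = 76.24%

76.24%


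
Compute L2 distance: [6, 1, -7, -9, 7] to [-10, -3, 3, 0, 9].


d = √((6+ 10)² + (1+ 3)² + (-7-3)² + (-9-0)² + (7-9)²)
  = √(256 + 16 + 100 + 81 + 4)
  = √457 = 21.3776

21.3776


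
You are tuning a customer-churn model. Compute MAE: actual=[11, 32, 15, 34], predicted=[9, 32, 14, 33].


Absolute errors: |11-9|=2, |32-32|=0, |15-14|=1, |34-33|=1
Sum = 4
MAE = 4/4 = 1

1


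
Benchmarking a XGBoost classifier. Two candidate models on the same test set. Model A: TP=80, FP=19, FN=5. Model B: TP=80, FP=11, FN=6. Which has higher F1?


Model A: P=80/99=0.8081, R=80/85=0.9412, F1=2PR/(P+R)=2TP/(2TP+FP+FN)=160/184=0.8696
Model B: P=80/91=0.8791, R=80/86=0.9302, F1=2PR/(P+R)=2TP/(2TP+FP+FN)=160/177=0.904
0.8696 < 0.904 → Model B

Model B


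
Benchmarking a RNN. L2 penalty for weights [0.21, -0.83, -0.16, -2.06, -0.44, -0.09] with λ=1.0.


‖w‖₂² = (0.21)² + (-0.83)² + (-0.16)² + (-2.06)² + (-0.44)² + (-0.09)²
     = 0.0441 + 0.6889 + 0.0256 + 4.2436 + 0.1936 + 0.0081
     = 5.2039
λ·‖w‖₂² = 1.0·5.2039 = 5.2039

5.2039


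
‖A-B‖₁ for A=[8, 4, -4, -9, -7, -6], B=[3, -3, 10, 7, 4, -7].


d = |8-3| + |4+ 3| + |-4-10| + |-9-7| + |-7-4| + |-6+ 7|
  = 5 + 7 + 14 + 16 + 11 + 1
  = 54

54


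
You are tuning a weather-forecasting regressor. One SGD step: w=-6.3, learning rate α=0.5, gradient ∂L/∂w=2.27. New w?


w_new = w - α·∇
= -6.3 - 0.5·2.27
= -6.3 - 1.135
= -7.435

-7.435


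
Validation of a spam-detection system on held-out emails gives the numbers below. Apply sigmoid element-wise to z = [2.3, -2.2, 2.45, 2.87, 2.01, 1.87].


σ(2.3) = 1/(1+e^-2.3) = 0.9089
σ(-2.2) = 1/(1+e^2.2) = 0.0998
σ(2.45) = 1/(1+e^-2.45) = 0.9206
σ(2.87) = 1/(1+e^-2.87) = 0.9463
σ(2.01) = 1/(1+e^-2.01) = 0.8818
σ(1.87) = 1/(1+e^-1.87) = 0.8665
result = [0.9089, 0.0998, 0.9206, 0.9463, 0.8818, 0.8665]

[0.9089, 0.0998, 0.9206, 0.9463, 0.8818, 0.8665]


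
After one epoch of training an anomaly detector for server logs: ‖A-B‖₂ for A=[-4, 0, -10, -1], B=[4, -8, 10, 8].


d = √((-4-4)² + (0+ 8)² + (-10-10)² + (-1-8)²)
  = √(64 + 64 + 400 + 81)
  = √609 = 24.6779

24.6779


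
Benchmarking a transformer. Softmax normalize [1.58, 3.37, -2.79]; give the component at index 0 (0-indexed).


Exponentials: e^1.58=4.855, e^3.37=29.0785, e^-2.79=0.0614
Sum = 33.9949
Softmax = [0.1428, 0.8554, 0.0018]
p[0] = 4.855/33.9949 = 0.1428

0.1428


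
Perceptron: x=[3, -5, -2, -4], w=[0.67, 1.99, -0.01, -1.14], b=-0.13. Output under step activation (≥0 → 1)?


z = (3)·(0.67) + (-5)·(1.99) + (-2)·(-0.01) + (-4)·(-1.14) - 0.13
  = -3.49
step(z) = 0 (z<0)

0


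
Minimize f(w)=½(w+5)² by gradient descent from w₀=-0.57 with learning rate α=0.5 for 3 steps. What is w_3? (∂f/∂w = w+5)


step 1: grad = -0.57+5 = 4.43; w = -0.57 - 0.5·(4.43) = -2.785
step 2: grad = -2.785+5 = 2.215; w = -2.785 - 0.5·(2.215) = -3.8925
step 3: grad = -3.8925+5 = 1.1075; w = -3.8925 - 0.5·(1.1075) = -4.44625

-4.44625


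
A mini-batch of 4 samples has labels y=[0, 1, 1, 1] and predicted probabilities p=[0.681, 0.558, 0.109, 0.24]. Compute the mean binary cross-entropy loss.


L[0] = -ln(1-0.681) = -ln(0.319) = 1.1426
L[1] = -ln(0.558) = 0.5834
L[2] = -ln(0.109) = 2.2164
L[3] = -ln(0.24) = 1.4271
mean = (1.1426 + 0.5834 + 2.2164 + 1.4271)/4 = 1.3424

1.3424


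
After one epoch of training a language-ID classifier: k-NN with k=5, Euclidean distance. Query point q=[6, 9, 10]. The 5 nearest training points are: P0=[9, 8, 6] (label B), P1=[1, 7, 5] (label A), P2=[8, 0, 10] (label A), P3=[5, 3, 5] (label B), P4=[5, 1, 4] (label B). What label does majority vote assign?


d(q,P0) = 5.099  (label B)
d(q,P1) = 7.3485  (label A)
d(q,P2) = 9.2195  (label A)
d(q,P3) = 7.874  (label B)
d(q,P4) = 10.0499  (label B)
Votes: A=2, B=3
Majority → B

B


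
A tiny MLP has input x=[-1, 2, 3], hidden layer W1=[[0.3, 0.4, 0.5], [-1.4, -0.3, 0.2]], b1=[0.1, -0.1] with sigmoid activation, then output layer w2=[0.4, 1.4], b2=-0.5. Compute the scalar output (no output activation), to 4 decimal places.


z1[0] = (0.3)·(-1) + (0.4)·(2) + (0.5)·(3) + 0.1 = 2.1
z1[1] = (-1.4)·(-1) + (-0.3)·(2) + (0.2)·(3) - 0.1 = 1.3
h = sigmoid(z1) = [0.8909, 0.7858]
output = (0.4)·(0.8909) + (1.4)·(0.7858) - 0.5 = 0.9565

0.9565


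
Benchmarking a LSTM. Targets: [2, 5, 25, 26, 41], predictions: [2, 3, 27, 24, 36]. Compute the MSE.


Squared errors: (2-2)²=0, (5-3)²=4, (25-27)²=4, (26-24)²=4, (41-36)²=25
Sum = 37
MSE = 37/5 = 37/5

37/5


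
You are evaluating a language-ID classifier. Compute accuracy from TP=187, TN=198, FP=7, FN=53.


Accuracy = (TP+TN)/(TP+TN+FP+FN)
= (187+198)/(445)
= 385/445 = 86.52%

86.52%


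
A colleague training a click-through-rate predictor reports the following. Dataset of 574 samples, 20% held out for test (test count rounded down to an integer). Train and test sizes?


Test = ⌊574·20/100⌋ = 114
Train = 574 - 114 = 460

Train: 460, Test: 114


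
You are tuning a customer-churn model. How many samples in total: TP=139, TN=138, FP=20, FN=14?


Total = TP + TN + FP + FN
= 139 + 138 + 20 + 14
= 311
(Predicted positive: 159, predicted negative: 152)

311


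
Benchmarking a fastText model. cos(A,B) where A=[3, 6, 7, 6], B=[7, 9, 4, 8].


A·B = 3·7 + 6·9 + 7·4 + 6·8 = 151
‖A‖ = √130 = 11.4018, ‖B‖ = √210 = 14.4914
cos = 151/(√130·√210) = 151/√27300 = 0.9139

0.9139


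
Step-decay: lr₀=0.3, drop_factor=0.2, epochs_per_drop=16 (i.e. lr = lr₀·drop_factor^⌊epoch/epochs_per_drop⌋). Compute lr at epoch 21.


n_drops = ⌊21/16⌋ = 1
lr = 0.3·0.2^1 = 0.3·0.2 = 0.06

0.06


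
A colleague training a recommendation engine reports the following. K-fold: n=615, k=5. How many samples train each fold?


Fold size = 615/5 = 123
Training per fold = 615 - 123 = 492

492


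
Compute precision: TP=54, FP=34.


Precision = TP/(TP+FP)
= 54/(54+34)
= 54/88 = 61.36%

61.36%


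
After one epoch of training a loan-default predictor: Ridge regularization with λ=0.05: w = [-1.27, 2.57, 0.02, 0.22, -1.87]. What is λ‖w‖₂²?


‖w‖₂² = (-1.27)² + (2.57)² + (0.02)² + (0.22)² + (-1.87)²
     = 1.6129 + 6.6049 + 0.0004 + 0.0484 + 3.4969
     = 11.7635
λ·‖w‖₂² = 0.05·11.7635 = 0.588175

0.588175


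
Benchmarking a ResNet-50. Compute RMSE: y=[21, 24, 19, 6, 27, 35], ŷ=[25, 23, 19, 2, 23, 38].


MSE = 58/6 = 9.6667
RMSE = √(58/6) = 3.1091

3.1091


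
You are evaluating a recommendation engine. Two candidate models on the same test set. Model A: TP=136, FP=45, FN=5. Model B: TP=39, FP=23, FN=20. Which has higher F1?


Model A: P=136/181=0.7514, R=136/141=0.9645, F1=2PR/(P+R)=2TP/(2TP+FP+FN)=272/322=0.8447
Model B: P=39/62=0.629, R=39/59=0.661, F1=2PR/(P+R)=2TP/(2TP+FP+FN)=78/121=0.6446
0.8447 > 0.6446 → Model A

Model A


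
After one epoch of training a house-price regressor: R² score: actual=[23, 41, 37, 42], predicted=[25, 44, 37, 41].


ȳ = 35.75
SS_res = Σ(y-ŷ)² = 14
SS_tot = Σ(y-ȳ)² = 230.75
R² = 1 - SS_res/SS_tot = 1 - 0.0607 = 0.9393

0.9393


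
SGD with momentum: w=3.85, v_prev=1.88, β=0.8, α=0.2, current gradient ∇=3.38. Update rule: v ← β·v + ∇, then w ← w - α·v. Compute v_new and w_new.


v_new = 0.8·1.88 + 3.38 = 1.504 + 3.38 = 4.884
w_new = 3.85 - 0.2·4.884 = 3.85 - 0.9768 = 2.8732

v_new=4.884, w_new=2.8732


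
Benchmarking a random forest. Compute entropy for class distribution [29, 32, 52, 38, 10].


Probabilities: [29/161, 32/161, 52/161, 38/161, 10/161] ≈ [0.1801, 0.1988, 0.323, 0.236, 0.0621]
H = -((29/161)·log₂(29/161) + (32/161)·log₂(32/161) + (52/161)·log₂(52/161) + (38/161)·log₂(38/161) + (10/161)·log₂(10/161))
  = 2.176 bits

2.176 bits


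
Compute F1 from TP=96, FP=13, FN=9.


Precision = 96/109 = 0.8807
Recall = 96/105 = 0.9143
F1 = 2·P·R/(P+R) = 2·TP/(2·TP+FP+FN) = 192/(192+13+9) = 192/214 = 0.8972

0.8972


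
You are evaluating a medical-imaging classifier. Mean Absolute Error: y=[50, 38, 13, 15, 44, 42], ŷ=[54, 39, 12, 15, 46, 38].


Absolute errors: |50-54|=4, |38-39|=1, |13-12|=1, |15-15|=0, |44-46|=2, |42-38|=4
Sum = 12
MAE = 12/6 = 2

2


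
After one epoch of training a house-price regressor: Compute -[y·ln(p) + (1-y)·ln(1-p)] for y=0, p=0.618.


BCE = -[y·ln(p) + (1-y)·ln(1-p)]
= -0 - 1·ln(1-0.618)
= -ln(0.382) = 0.9623

0.9623


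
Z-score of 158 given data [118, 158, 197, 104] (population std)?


μ = 144.25, σ = 36.3344
z = (158 - 144.25)/36.3344 = 0.3784

0.3784


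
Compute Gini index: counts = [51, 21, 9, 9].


Probabilities: [51/90, 21/90, 9/90, 9/90] ≈ [0.5667, 0.2333, 0.1, 0.1]
Σpᵢ² = (2601 + 441 + 81 + 81)/90² = 3204/8100
Gini = 1 - Σpᵢ² = 1 - 3204/8100 = 0.6044

0.6044


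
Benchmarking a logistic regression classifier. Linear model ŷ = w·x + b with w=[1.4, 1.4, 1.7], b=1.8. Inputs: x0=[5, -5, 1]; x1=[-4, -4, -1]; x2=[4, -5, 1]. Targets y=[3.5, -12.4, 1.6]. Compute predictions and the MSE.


ŷ0 = (1.4)·(5) + (1.4)·(-5) + (1.7)·(1) + 1.8 = 3.5
ŷ1 = (1.4)·(-4) + (1.4)·(-4) + (1.7)·(-1) + 1.8 = -11.1
ŷ2 = (1.4)·(4) + (1.4)·(-5) + (1.7)·(1) + 1.8 = 2.1
errors² = [0.0, 1.69, 0.25]
MSE = 1.9400/3 = 0.6467

0.6467


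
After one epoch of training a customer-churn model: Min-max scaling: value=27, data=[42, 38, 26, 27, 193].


min=26, max=193
(27-26)/(193-26) = 1/167 = 0.006

0.006


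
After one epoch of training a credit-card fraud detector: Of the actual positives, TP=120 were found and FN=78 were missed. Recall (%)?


Recall = TP/(TP+FN)
= 120/(120+78)
= 120/198 = 60.61%

60.61%


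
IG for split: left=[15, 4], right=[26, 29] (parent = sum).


Parent = [41, 33], H_parent = 0.9916
H_left = 0.7425 (n=19), H_right = 0.9979 (n=55)
H_children = (19/74)·0.7425 + (55/74)·0.9979 = 0.9323
IG = 0.9916 - 0.9323 = 0.0593

0.0593


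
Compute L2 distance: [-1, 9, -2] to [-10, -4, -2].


d = √((-1+ 10)² + (9+ 4)² + (-2+ 2)²)
  = √(81 + 169 + 0)
  = √250 = 15.8114

15.8114


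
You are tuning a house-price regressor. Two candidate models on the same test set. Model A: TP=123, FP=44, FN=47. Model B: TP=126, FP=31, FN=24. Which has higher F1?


Model A: P=123/167=0.7365, R=123/170=0.7235, F1=2PR/(P+R)=2TP/(2TP+FP+FN)=246/337=0.73
Model B: P=126/157=0.8025, R=126/150=0.84, F1=2PR/(P+R)=2TP/(2TP+FP+FN)=252/307=0.8208
0.73 < 0.8208 → Model B

Model B


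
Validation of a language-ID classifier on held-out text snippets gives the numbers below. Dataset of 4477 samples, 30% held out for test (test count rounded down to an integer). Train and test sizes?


Test = ⌊4477·30/100⌋ = 1343
Train = 4477 - 1343 = 3134

Train: 3134, Test: 1343


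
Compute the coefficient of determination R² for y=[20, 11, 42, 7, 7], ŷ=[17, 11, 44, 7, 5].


ȳ = 17.4
SS_res = Σ(y-ŷ)² = 17
SS_tot = Σ(y-ȳ)² = 869.2
R² = 1 - SS_res/SS_tot = 1 - 0.0196 = 0.9804

0.9804


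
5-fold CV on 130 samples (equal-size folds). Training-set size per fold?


Fold size = 130/5 = 26
Training per fold = 130 - 26 = 104

104


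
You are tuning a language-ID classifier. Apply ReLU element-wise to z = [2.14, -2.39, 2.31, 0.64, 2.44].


ReLU(2.14) = max(0, 2.14) = 2.14
ReLU(-2.39) = max(0, -2.39) = 0.0
ReLU(2.31) = max(0, 2.31) = 2.31
ReLU(0.64) = max(0, 0.64) = 0.64
ReLU(2.44) = max(0, 2.44) = 2.44
result = [2.14, 0.0, 2.31, 0.64, 2.44]

[2.14, 0.0, 2.31, 0.64, 2.44]


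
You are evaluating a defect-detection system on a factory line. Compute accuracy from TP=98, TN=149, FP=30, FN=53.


Accuracy = (TP+TN)/(TP+TN+FP+FN)
= (98+149)/(330)
= 247/330 = 74.85%

74.85%


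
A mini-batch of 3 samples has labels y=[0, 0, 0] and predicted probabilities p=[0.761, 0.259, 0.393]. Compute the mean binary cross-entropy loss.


L[0] = -ln(1-0.761) = -ln(0.239) = 1.4313
L[1] = -ln(1-0.259) = -ln(0.741) = 0.2998
L[2] = -ln(1-0.393) = -ln(0.607) = 0.4992
mean = (1.4313 + 0.2998 + 0.4992)/3 = 0.7434

0.7434


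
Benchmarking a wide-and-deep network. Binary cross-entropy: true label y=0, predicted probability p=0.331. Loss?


BCE = -[y·ln(p) + (1-y)·ln(1-p)]
= -0 - 1·ln(1-0.331)
= -ln(0.669) = 0.402

0.402


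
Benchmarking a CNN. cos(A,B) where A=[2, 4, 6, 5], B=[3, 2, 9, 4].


A·B = 2·3 + 4·2 + 6·9 + 5·4 = 88
‖A‖ = √81 = 9, ‖B‖ = √110 = 10.4881
cos = 88/(√81·√110) = 88/√8910 = 0.9323

0.9323


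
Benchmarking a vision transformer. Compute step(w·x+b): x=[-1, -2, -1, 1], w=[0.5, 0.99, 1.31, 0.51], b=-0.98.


z = (-1)·(0.5) + (-2)·(0.99) + (-1)·(1.31) + (1)·(0.51) - 0.98
  = -4.26
step(z) = 0 (z<0)

0


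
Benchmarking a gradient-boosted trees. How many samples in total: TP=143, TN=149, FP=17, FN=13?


Total = TP + TN + FP + FN
= 143 + 149 + 17 + 13
= 322
(Predicted positive: 160, predicted negative: 162)

322


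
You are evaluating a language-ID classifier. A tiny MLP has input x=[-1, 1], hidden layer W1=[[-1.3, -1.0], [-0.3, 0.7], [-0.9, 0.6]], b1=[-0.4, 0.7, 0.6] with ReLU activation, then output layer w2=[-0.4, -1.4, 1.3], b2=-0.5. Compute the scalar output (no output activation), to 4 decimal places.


z1[0] = (-1.3)·(-1) + (-1.0)·(1) - 0.4 = -0.1
z1[1] = (-0.3)·(-1) + (0.7)·(1) + 0.7 = 1.7
z1[2] = (-0.9)·(-1) + (0.6)·(1) + 0.6 = 2.1
h = ReLU(z1) = [0.0, 1.7, 2.1]
output = (-0.4)·(0.0) + (-1.4)·(1.7) + (1.3)·(2.1) - 0.5 = -0.15

-0.15


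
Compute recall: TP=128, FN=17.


Recall = TP/(TP+FN)
= 128/(128+17)
= 128/145 = 88.28%

88.28%


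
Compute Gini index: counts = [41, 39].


Probabilities: [41/80, 39/80] ≈ [0.5125, 0.4875]
Σpᵢ² = (1681 + 1521)/80² = 3202/6400
Gini = 1 - Σpᵢ² = 1 - 3202/6400 = 0.4997

0.4997


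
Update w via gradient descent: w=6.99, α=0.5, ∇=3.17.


w_new = w - α·∇
= 6.99 - 0.5·3.17
= 6.99 - 1.585
= 5.405

5.405


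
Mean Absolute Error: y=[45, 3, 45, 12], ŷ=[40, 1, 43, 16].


Absolute errors: |45-40|=5, |3-1|=2, |45-43|=2, |12-16|=4
Sum = 13
MAE = 13/4 = 13/4

13/4


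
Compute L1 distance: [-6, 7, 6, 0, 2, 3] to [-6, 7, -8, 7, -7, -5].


d = |-6+ 6| + |7-7| + |6+ 8| + |0-7| + |2+ 7| + |3+ 5|
  = 0 + 0 + 14 + 7 + 9 + 8
  = 38

38


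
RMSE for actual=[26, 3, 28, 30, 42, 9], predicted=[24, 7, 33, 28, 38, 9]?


MSE = 65/6 = 10.8333
RMSE = √(65/6) = 3.2914

3.2914


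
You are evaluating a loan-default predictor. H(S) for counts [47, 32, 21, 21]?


Probabilities: [47/121, 32/121, 21/121, 21/121] ≈ [0.3884, 0.2645, 0.1736, 0.1736]
H = -((47/121)·log₂(47/121) + (32/121)·log₂(32/121) + (21/121)·log₂(21/121) + (21/121)·log₂(21/121))
  = 1.9144 bits

1.9144 bits


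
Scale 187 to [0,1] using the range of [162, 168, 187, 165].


min=162, max=187
(187-162)/(187-162) = 25/25 = 1.0

1.0


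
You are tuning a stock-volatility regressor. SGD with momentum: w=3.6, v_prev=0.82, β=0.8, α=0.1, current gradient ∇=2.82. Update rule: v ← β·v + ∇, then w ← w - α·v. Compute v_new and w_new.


v_new = 0.8·0.82 + 2.82 = 0.656 + 2.82 = 3.476
w_new = 3.6 - 0.1·3.476 = 3.6 - 0.3476 = 3.2524

v_new=3.476, w_new=3.2524


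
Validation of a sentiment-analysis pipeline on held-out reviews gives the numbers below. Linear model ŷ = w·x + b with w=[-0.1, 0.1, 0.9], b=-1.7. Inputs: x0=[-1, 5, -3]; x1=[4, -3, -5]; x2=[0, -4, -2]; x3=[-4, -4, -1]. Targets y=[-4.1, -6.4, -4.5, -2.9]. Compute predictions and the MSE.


ŷ0 = (-0.1)·(-1) + (0.1)·(5) + (0.9)·(-3) - 1.7 = -3.8
ŷ1 = (-0.1)·(4) + (0.1)·(-3) + (0.9)·(-5) - 1.7 = -6.9
ŷ2 = (-0.1)·(0) + (0.1)·(-4) + (0.9)·(-2) - 1.7 = -3.9
ŷ3 = (-0.1)·(-4) + (0.1)·(-4) + (0.9)·(-1) - 1.7 = -2.6
errors² = [0.09, 0.25, 0.36, 0.09]
MSE = 0.7900/4 = 0.1975

0.1975


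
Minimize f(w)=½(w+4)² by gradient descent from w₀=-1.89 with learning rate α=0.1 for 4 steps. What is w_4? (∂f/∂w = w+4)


step 1: grad = -1.89+4 = 2.11; w = -1.89 - 0.1·(2.11) = -2.101
step 2: grad = -2.101+4 = 1.899; w = -2.101 - 0.1·(1.899) = -2.2909
step 3: grad = -2.2909+4 = 1.7091; w = -2.2909 - 0.1·(1.7091) = -2.46181
step 4: grad = -2.46181+4 = 1.53819; w = -2.46181 - 0.1·(1.53819) = -2.615629

-2.615629


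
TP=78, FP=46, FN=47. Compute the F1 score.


Precision = 78/124 = 0.629
Recall = 78/125 = 0.624
F1 = 2·P·R/(P+R) = 2·TP/(2·TP+FP+FN) = 156/(156+46+47) = 156/249 = 0.6265

0.6265


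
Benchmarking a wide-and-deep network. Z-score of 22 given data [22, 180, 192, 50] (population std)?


μ = 111, σ = 75.7694
z = (22 - 111)/75.7694 = -1.1746

-1.1746


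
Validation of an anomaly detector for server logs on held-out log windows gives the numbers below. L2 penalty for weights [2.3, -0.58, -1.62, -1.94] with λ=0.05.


‖w‖₂² = (2.3)² + (-0.58)² + (-1.62)² + (-1.94)²
     = 5.29 + 0.3364 + 2.6244 + 3.7636
     = 12.0144
λ·‖w‖₂² = 0.05·12.0144 = 0.60072

0.60072


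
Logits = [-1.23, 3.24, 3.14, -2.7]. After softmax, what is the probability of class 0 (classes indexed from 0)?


Exponentials: e^-1.23=0.2923, e^3.24=25.5337, e^3.14=23.1039, e^-2.7=0.0672
Sum = 48.9971
Softmax = [0.006, 0.5211, 0.4715, 0.0014]
p[0] = 0.2923/48.9971 = 0.006

0.006


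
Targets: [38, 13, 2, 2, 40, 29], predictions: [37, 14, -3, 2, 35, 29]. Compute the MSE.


Squared errors: (38-37)²=1, (13-14)²=1, (2+ 3)²=25, (2-2)²=0, (40-35)²=25, (29-29)²=0
Sum = 52
MSE = 52/6 = 26/3

26/3


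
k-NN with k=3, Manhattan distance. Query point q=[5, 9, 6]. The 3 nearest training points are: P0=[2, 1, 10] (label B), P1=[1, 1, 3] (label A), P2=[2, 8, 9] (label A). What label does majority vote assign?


d(q,P0) = 15  (label B)
d(q,P1) = 15  (label A)
d(q,P2) = 7  (label A)
Votes: A=2, B=1
Majority → A

A
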